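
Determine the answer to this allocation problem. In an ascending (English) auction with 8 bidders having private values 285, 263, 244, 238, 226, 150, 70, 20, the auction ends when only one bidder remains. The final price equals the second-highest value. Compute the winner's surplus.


Step 1: Identify the highest value: 285
Step 2: Identify the second-highest value: 263
Step 3: The final price = second-highest value = 263
Step 4: Surplus = 285 - 263 = 22

22


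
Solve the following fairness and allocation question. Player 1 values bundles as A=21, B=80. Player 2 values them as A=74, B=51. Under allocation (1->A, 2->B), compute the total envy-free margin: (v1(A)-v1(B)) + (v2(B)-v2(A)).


Step 1: Player 1's margin = v1(A) - v1(B) = 21 - 80 = -59
Step 2: Player 2's margin = v2(B) - v2(A) = 51 - 74 = -23
Step 3: Total margin = -59 + -23 = -82

-82


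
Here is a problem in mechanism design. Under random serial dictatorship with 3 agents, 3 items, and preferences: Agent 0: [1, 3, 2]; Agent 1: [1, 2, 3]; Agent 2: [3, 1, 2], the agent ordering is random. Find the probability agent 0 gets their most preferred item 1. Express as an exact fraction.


Step 1: Agent 0 wants item 1
Step 2: There are 6 possible orderings of agents
Step 3: In 3 orderings, agent 0 gets item 1
Step 4: Probability = 3/6 = 1/2

1/2


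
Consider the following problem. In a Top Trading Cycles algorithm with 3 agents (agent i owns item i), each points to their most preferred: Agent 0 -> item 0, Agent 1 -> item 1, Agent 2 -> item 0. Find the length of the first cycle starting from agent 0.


Step 1: Trace the pointer graph from agent 0: 0 -> 0
Step 2: A cycle is detected when we revisit agent 0
Step 3: The cycle is: 0 -> 0
Step 4: Cycle length = 1

1


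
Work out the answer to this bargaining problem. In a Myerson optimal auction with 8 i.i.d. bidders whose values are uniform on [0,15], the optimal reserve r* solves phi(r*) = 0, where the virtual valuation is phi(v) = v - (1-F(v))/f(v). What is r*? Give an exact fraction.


Step 1: For U[0,15], F(v) = v/15 and f(v) = 1/15
Step 2: phi(v) = v - (1 - v/15)/(1/15) = v - (15 - v) = 2v - 15
Step 3: Set phi(r*) = 0: 2r* - 15 = 0
Step 4: r* = 15/2 (the number of bidders n = 8 does not enter)

15/2


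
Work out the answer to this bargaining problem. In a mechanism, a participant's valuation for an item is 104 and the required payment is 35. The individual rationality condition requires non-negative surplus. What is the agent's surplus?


Step 1: Surplus = value - payment = 104 - 35 = 69
Step 2: IR is satisfied (surplus >= 0)

69


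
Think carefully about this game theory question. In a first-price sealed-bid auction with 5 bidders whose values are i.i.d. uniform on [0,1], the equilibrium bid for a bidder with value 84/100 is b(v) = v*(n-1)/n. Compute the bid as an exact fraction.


Step 1: The symmetric BNE bidding function is b(v) = v * (n-1) / n
Step 2: Substitute v = 21/25 and n = 5
Step 3: b = 21/25 * 4/5
Step 4: b = 84/125

84/125


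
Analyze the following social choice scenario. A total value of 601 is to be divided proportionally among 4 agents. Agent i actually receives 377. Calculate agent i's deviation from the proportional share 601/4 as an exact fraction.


Step 1: Proportional share = 601/4
Step 2: Agent's actual allocation = 377
Step 3: Excess = 377 - 601/4 = 907/4

907/4


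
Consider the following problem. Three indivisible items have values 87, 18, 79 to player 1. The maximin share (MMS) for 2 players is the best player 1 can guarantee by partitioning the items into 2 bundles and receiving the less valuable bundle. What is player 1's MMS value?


Step 1: Item values = 87, 18, 79
Step 2: Enumerate all 2-bundle partitions and take the smaller bundle:
  Partition 1: {87} vs {18,79} -> bundles 87, 97; min = 87
  Partition 2: {18} vs {87,79} -> bundles 18, 166; min = 18
  Partition 3: {79} vs {87,18} -> bundles 79, 105; min = 79
Step 3: MMS = max(87, 18, 79) = 87

87


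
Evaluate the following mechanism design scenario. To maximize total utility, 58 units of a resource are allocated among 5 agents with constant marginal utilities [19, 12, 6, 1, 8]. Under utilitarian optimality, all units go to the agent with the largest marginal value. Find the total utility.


Step 1: The marginal utilities are [19, 12, 6, 1, 8]
Step 2: The highest marginal utility is 19
Step 3: All 58 units go to that agent
Step 4: Total utility = 19 * 58 = 1102

1102


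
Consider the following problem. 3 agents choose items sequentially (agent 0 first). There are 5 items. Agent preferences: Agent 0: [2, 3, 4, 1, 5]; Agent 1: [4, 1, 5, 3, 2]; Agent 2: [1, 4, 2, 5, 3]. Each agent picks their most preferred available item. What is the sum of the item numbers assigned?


Step 1: Agent 0 picks item 2
Step 2: Agent 1 picks item 4
Step 3: Agent 2 picks item 1
Step 4: Sum = 2 + 4 + 1 = 7

7


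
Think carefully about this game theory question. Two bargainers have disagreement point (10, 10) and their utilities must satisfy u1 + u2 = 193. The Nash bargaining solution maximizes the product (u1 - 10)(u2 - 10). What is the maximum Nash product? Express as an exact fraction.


Step 1: The Nash solution splits surplus symmetrically above the disagreement point
Step 2: u1 = (total + d1 - d2)/2 = (193 + 10 - 10)/2 = 193/2
Step 3: u2 = (total - d1 + d2)/2 = (193 - 10 + 10)/2 = 193/2
Step 4: Nash product = (193/2 - 10) * (193/2 - 10)
Step 5: = 173/2 * 173/2 = 29929/4

29929/4


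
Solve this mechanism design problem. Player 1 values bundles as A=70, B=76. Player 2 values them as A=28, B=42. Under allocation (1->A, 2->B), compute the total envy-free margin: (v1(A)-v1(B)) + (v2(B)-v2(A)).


Step 1: Player 1's margin = v1(A) - v1(B) = 70 - 76 = -6
Step 2: Player 2's margin = v2(B) - v2(A) = 42 - 28 = 14
Step 3: Total margin = -6 + 14 = 8

8


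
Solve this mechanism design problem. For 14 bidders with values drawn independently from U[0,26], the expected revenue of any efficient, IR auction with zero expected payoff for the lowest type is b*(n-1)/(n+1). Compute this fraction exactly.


Step 1: By Revenue Equivalence, expected revenue = b*(n-1)/(n+1)
Step 2: Substituting n = 14, b = 26
Step 3: Revenue = 26*(14-1)/(14+1) = 26*13/15
Step 4: Revenue = 338/15

338/15


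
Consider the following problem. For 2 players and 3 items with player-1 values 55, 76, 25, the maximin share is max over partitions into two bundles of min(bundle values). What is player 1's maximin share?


Step 1: Item values = 55, 76, 25
Step 2: Enumerate all 2-bundle partitions and take the smaller bundle:
  Partition 1: {55} vs {76,25} -> bundles 55, 101; min = 55
  Partition 2: {76} vs {55,25} -> bundles 76, 80; min = 76
  Partition 3: {25} vs {55,76} -> bundles 25, 131; min = 25
Step 3: MMS = max(55, 76, 25) = 76

76


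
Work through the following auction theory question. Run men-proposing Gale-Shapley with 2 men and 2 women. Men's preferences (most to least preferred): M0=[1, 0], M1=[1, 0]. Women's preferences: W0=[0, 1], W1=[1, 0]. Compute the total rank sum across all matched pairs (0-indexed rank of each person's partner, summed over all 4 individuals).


Step 1: Run Gale-Shapley (men propose, women hold best offer):
  M0 proposes to W1; she accepts
  M1 proposes to W1; she switches from M0
  M0 proposes to W0; she accepts
Step 2: Final matching: W0-M0, W1-M1
Step 3: 0-indexed ranks (man's rank of his match, then woman's): 1 + 0 + 0 + 0
Step 4: Total rank sum = 1

1


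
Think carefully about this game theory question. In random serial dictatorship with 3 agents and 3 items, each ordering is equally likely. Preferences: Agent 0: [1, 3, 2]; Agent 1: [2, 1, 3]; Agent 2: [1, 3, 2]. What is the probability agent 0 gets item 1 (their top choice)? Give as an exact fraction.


Step 1: Agent 0 wants item 1
Step 2: There are 6 possible orderings of agents
Step 3: In 3 orderings, agent 0 gets item 1
Step 4: Probability = 3/6 = 1/2

1/2


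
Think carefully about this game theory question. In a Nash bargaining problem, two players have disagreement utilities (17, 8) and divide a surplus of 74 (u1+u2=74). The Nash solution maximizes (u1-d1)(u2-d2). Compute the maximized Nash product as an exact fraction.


Step 1: The Nash solution splits surplus symmetrically above the disagreement point
Step 2: u1 = (total + d1 - d2)/2 = (74 + 17 - 8)/2 = 83/2
Step 3: u2 = (total - d1 + d2)/2 = (74 - 17 + 8)/2 = 65/2
Step 4: Nash product = (83/2 - 17) * (65/2 - 8)
Step 5: = 49/2 * 49/2 = 2401/4

2401/4


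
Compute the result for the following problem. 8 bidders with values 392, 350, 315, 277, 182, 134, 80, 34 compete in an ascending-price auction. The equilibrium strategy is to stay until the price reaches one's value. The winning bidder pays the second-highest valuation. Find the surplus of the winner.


Step 1: Identify the highest value: 392
Step 2: Identify the second-highest value: 350
Step 3: The final price = second-highest value = 350
Step 4: Surplus = 392 - 350 = 42

42


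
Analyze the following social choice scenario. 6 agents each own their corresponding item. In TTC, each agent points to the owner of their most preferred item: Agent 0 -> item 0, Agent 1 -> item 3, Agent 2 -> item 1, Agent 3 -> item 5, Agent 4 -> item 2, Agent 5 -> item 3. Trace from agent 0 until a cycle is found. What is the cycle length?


Step 1: Trace the pointer graph from agent 0: 0 -> 0
Step 2: A cycle is detected when we revisit agent 0
Step 3: The cycle is: 0 -> 0
Step 4: Cycle length = 1

1


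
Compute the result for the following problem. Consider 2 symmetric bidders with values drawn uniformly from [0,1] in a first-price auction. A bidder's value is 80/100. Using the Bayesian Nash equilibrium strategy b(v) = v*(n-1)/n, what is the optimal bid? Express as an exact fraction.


Step 1: The symmetric BNE bidding function is b(v) = v * (n-1) / n
Step 2: Substitute v = 4/5 and n = 2
Step 3: b = 4/5 * 1/2
Step 4: b = 2/5

2/5


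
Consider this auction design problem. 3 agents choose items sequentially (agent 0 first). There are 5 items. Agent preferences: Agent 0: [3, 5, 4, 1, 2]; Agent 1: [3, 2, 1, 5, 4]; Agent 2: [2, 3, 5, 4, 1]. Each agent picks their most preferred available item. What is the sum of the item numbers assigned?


Step 1: Agent 0 picks item 3
Step 2: Agent 1 picks item 2
Step 3: Agent 2 picks item 5
Step 4: Sum = 3 + 2 + 5 = 10

10


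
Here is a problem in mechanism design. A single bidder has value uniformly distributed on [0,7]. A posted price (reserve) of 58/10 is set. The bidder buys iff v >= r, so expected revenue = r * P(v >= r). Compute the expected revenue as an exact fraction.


Step 1: Posted price r = 29/5, value support [0,7]
Step 2: P(v >= r) = (7 - 29/5)/7 = 6/35
Step 3: Expected revenue = r * P(v >= r) = 29/5 * 6/35
Step 4: Revenue = 174/175

174/175


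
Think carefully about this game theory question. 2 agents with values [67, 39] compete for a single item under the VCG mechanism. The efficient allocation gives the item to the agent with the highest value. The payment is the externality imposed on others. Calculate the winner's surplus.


Step 1: The winner is the agent with the highest value: agent 0 with value 67
Step 2: Values of other agents: [39]
Step 3: VCG payment = max of others' values = 39
Step 4: Surplus = 67 - 39 = 28

28


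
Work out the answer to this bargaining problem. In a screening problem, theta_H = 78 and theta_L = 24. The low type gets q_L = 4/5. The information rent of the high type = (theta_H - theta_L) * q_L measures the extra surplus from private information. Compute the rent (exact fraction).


Step 1: theta_H - theta_L = 78 - 24 = 54
Step 2: Information rent = (theta_H - theta_L) * q_L
Step 3: = 54 * 4/5
Step 4: = 216/5

216/5


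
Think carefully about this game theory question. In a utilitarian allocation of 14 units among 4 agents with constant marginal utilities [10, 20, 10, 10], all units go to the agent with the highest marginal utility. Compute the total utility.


Step 1: The marginal utilities are [10, 20, 10, 10]
Step 2: The highest marginal utility is 20
Step 3: All 14 units go to that agent
Step 4: Total utility = 20 * 14 = 280

280


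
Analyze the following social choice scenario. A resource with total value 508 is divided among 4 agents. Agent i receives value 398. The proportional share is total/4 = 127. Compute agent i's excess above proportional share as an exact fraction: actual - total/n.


Step 1: Proportional share = 508/4 = 127
Step 2: Agent's actual allocation = 398
Step 3: Excess = 398 - 127 = 271

271


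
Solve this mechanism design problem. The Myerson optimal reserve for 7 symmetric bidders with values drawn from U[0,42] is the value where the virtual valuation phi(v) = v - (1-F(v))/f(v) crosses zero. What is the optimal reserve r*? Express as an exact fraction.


Step 1: For U[0,42], F(v) = v/42 and f(v) = 1/42
Step 2: phi(v) = v - (1 - v/42)/(1/42) = v - (42 - v) = 2v - 42
Step 3: Set phi(r*) = 0: 2r* - 42 = 0
Step 4: r* = 42/2 = 21 (the number of bidders n = 7 does not enter)

21


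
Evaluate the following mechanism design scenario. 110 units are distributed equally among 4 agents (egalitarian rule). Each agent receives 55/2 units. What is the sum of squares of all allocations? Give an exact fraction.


Step 1: Each agent's share = 110/4 = 55/2
Step 2: Square of each share = (55/2)^2 = 3025/4
Step 3: Sum of squares = 4 * 3025/4 = 3025

3025


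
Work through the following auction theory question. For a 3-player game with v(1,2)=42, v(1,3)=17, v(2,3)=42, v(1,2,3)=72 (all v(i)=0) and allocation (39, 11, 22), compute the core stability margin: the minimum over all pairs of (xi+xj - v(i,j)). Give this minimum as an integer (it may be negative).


Step 1: Slack for coalition (1,2): x1+x2 - v12 = 50 - 42 = 8
Step 2: Slack for coalition (1,3): x1+x3 - v13 = 61 - 17 = 44
Step 3: Slack for coalition (2,3): x2+x3 - v23 = 33 - 42 = -9
Step 4: Minimum slack = min(8, 44, -9) = -9, attained by (2,3); coalition (2,3) can block (slack < 0), so the allocation is not in the core

-9


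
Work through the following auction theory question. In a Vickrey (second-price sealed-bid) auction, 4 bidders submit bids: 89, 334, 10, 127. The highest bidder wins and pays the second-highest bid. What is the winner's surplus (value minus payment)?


Step 1: Sort bids in descending order: 334, 127, 89, 10
Step 2: The winning bid is the highest: 334
Step 3: The payment equals the second-highest bid: 127
Step 4: Surplus = winner's bid - payment = 334 - 127 = 207

207


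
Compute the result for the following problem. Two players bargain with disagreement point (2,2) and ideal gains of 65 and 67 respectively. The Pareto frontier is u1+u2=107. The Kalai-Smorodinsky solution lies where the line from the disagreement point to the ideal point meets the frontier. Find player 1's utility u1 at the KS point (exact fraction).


Step 1: At the KS point, (u1-d1)/r1 = (u2-d2)/r2 = t and u1+u2 = 107
Step 2: u1 = d1 + r1*t and u2 = d2 + r2*t, so (d1 + r1*t) + (d2 + r2*t) = 107
Step 3: t = (107 - 2 - 2)/(65 + 67) = 103/132
Step 4: u1 = d1 + r1*t = 2 + 65 * 103/132 = 6959/132
Step 5: (Check: u2 = d2 + r2*t = 7165/132; u1+u2 = 6959/132 + 7165/132 = 107, on the frontier.)

6959/132


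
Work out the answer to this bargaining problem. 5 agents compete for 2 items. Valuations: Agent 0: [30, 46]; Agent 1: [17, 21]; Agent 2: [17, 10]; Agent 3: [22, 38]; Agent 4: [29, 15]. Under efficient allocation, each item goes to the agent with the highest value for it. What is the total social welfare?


Step 1: For each item, find the maximum value among all agents.
Step 2: Item 0 -> Agent 0 (value 30)
Step 3: Item 1 -> Agent 0 (value 46)
Step 4: Total welfare = 30 + 46 = 76

76


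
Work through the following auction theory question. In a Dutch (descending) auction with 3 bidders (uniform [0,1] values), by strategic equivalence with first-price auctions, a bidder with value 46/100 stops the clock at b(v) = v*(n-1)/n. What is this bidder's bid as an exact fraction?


Step 1: Dutch auctions are strategically equivalent to first-price auctions
Step 2: The equilibrium bid is b(v) = v*(n-1)/n
Step 3: b = 23/50 * 2/3
Step 4: b = 23/75

23/75


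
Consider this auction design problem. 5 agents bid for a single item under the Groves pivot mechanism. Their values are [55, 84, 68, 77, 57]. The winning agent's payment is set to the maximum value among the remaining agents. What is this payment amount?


Step 1: The efficient winner is agent 1 with value 84
Step 2: Other agents' values: [55, 68, 77, 57]
Step 3: Pivot payment = max(others) = 77
Step 4: The winner pays 77

77


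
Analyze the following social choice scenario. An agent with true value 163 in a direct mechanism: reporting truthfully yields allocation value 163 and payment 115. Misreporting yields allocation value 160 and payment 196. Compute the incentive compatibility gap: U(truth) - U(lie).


Step 1: U(truth) = value - payment = 163 - 115 = 48
Step 2: U(lie) = allocation - payment = 160 - 196 = -36
Step 3: IC gap = 48 - (-36) = 84

84


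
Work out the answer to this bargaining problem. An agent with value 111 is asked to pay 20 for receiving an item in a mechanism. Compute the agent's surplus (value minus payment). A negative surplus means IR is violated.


Step 1: Surplus = value - payment = 111 - 20 = 91
Step 2: IR is satisfied (surplus >= 0)

91


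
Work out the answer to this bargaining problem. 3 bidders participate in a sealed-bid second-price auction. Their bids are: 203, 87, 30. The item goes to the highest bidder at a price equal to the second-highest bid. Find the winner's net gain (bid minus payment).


Step 1: Sort bids in descending order: 203, 87, 30
Step 2: The winning bid is the highest: 203
Step 3: The payment equals the second-highest bid: 87
Step 4: Surplus = winner's bid - payment = 203 - 87 = 116

116


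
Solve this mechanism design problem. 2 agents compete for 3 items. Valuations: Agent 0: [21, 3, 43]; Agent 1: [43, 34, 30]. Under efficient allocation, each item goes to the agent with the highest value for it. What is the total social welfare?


Step 1: For each item, find the maximum value among all agents.
Step 2: Item 0 -> Agent 1 (value 43)
Step 3: Item 1 -> Agent 1 (value 34)
Step 4: Item 2 -> Agent 0 (value 43)
Step 5: Total welfare = 43 + 34 + 43 = 120

120


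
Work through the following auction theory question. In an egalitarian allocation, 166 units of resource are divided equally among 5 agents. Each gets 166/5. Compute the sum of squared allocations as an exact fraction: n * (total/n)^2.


Step 1: Each agent's share = 166/5
Step 2: Square of each share = (166/5)^2 = 27556/25
Step 3: Sum of squares = 5 * 27556/25 = 27556/5

27556/5


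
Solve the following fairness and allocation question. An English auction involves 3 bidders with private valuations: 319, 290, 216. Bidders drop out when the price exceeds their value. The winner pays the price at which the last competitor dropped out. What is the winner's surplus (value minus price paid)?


Step 1: Identify the highest value: 319
Step 2: Identify the second-highest value: 290
Step 3: The final price = second-highest value = 290
Step 4: Surplus = 319 - 290 = 29

29


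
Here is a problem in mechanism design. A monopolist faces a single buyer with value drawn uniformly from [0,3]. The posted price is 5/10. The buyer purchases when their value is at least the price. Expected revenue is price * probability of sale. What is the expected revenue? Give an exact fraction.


Step 1: Posted price r = 1/2, value support [0,3]
Step 2: P(v >= r) = (3 - 1/2)/3 = 5/6
Step 3: Expected revenue = r * P(v >= r) = 1/2 * 5/6
Step 4: Revenue = 5/12

5/12


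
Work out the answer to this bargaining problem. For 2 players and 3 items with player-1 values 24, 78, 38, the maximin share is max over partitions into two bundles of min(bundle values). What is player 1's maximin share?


Step 1: Item values = 24, 78, 38
Step 2: Enumerate all 2-bundle partitions and take the smaller bundle:
  Partition 1: {24} vs {78,38} -> bundles 24, 116; min = 24
  Partition 2: {78} vs {24,38} -> bundles 78, 62; min = 62
  Partition 3: {38} vs {24,78} -> bundles 38, 102; min = 38
Step 3: MMS = max(24, 62, 38) = 62

62


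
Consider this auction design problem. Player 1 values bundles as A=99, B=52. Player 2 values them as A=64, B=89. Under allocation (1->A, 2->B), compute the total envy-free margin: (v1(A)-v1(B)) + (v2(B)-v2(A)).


Step 1: Player 1's margin = v1(A) - v1(B) = 99 - 52 = 47
Step 2: Player 2's margin = v2(B) - v2(A) = 89 - 64 = 25
Step 3: Total margin = 47 + 25 = 72

72


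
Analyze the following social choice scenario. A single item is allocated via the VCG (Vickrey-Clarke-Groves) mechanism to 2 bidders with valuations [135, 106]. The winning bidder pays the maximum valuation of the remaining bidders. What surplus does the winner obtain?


Step 1: The winner is the agent with the highest value: agent 0 with value 135
Step 2: Values of other agents: [106]
Step 3: VCG payment = max of others' values = 106
Step 4: Surplus = 135 - 106 = 29

29


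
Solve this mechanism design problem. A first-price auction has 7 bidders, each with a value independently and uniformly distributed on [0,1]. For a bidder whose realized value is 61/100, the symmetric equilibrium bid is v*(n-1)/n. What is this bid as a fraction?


Step 1: The symmetric BNE bidding function is b(v) = v * (n-1) / n
Step 2: Substitute v = 61/100 and n = 7
Step 3: b = 61/100 * 6/7
Step 4: b = 183/350

183/350


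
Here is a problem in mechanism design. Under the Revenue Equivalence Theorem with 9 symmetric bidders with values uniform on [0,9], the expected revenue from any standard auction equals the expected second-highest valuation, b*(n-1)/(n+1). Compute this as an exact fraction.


Step 1: By Revenue Equivalence, expected revenue = b*(n-1)/(n+1)
Step 2: Substituting n = 9, b = 9
Step 3: Revenue = 9*(9-1)/(9+1) = 9*8/10
Step 4: Revenue = 72/10 = 36/5

36/5


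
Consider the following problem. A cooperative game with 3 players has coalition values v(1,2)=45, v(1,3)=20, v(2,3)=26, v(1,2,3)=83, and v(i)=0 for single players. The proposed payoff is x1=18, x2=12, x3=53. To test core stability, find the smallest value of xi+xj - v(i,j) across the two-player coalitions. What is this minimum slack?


Step 1: Slack for coalition (1,2): x1+x2 - v12 = 30 - 45 = -15
Step 2: Slack for coalition (1,3): x1+x3 - v13 = 71 - 20 = 51
Step 3: Slack for coalition (2,3): x2+x3 - v23 = 65 - 26 = 39
Step 4: Minimum slack = min(-15, 51, 39) = -15, attained by (1,2); coalition (1,2) can block (slack < 0), so the allocation is not in the core

-15


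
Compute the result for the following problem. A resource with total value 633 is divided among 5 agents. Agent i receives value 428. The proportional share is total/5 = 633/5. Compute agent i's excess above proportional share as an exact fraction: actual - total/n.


Step 1: Proportional share = 633/5
Step 2: Agent's actual allocation = 428
Step 3: Excess = 428 - 633/5 = 1507/5

1507/5


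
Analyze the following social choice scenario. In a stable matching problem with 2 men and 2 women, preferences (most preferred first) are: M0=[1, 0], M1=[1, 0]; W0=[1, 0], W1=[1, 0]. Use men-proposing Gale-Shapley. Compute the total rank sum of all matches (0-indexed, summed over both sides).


Step 1: Run Gale-Shapley (men propose, women hold best offer):
  M0 proposes to W1; she accepts
  M1 proposes to W1; she switches from M0
  M0 proposes to W0; she accepts
Step 2: Final matching: W0-M0, W1-M1
Step 3: 0-indexed ranks (man's rank of his match, then woman's): 1 + 1 + 0 + 0
Step 4: Total rank sum = 2

2


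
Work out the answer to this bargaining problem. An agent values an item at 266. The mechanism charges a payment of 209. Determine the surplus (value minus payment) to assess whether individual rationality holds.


Step 1: Surplus = value - payment = 266 - 209 = 57
Step 2: IR is satisfied (surplus >= 0)

57


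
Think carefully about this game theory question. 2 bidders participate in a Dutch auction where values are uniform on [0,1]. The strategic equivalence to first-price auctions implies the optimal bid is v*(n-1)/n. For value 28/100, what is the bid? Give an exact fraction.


Step 1: Dutch auctions are strategically equivalent to first-price auctions
Step 2: The equilibrium bid is b(v) = v*(n-1)/n
Step 3: b = 7/25 * 1/2
Step 4: b = 7/50

7/50


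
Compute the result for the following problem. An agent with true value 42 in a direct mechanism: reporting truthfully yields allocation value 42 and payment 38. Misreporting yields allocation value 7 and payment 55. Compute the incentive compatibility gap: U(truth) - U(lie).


Step 1: U(truth) = value - payment = 42 - 38 = 4
Step 2: U(lie) = allocation - payment = 7 - 55 = -48
Step 3: IC gap = 4 - (-48) = 52

52


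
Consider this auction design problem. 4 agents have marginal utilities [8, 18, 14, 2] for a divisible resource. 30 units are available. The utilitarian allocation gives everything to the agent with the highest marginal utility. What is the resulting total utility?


Step 1: The marginal utilities are [8, 18, 14, 2]
Step 2: The highest marginal utility is 18
Step 3: All 30 units go to that agent
Step 4: Total utility = 18 * 30 = 540

540


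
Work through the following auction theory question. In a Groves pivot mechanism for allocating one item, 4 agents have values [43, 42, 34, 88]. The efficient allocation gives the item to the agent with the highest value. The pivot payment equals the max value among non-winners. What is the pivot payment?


Step 1: The efficient winner is agent 3 with value 88
Step 2: Other agents' values: [43, 42, 34]
Step 3: Pivot payment = max(others) = 43
Step 4: The winner pays 43

43


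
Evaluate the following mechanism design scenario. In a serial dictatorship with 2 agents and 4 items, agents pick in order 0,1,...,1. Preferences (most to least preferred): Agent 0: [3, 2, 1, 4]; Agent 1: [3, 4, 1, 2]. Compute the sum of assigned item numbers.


Step 1: Agent 0 picks item 3
Step 2: Agent 1 picks item 4
Step 3: Sum = 3 + 4 = 7

7


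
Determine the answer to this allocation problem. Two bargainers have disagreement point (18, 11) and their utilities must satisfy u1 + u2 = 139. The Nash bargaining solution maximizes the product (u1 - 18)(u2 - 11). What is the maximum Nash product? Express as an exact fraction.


Step 1: The Nash solution splits surplus symmetrically above the disagreement point
Step 2: u1 = (total + d1 - d2)/2 = (139 + 18 - 11)/2 = 73
Step 3: u2 = (total - d1 + d2)/2 = (139 - 18 + 11)/2 = 66
Step 4: Nash product = (73 - 18) * (66 - 11)
Step 5: = 55 * 55 = 3025

3025


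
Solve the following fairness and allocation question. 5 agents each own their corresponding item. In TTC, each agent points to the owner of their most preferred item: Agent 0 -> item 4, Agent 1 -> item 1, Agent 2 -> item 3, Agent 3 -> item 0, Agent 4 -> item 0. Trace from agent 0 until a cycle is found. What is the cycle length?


Step 1: Trace the pointer graph from agent 0: 0 -> 4 -> 0
Step 2: A cycle is detected when we revisit agent 0
Step 3: The cycle is: 0 -> 4 -> 0
Step 4: Cycle length = 2

2


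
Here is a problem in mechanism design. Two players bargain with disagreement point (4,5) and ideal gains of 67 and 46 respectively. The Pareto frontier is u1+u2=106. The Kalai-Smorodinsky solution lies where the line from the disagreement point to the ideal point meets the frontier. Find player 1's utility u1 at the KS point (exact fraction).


Step 1: At the KS point, (u1-d1)/r1 = (u2-d2)/r2 = t and u1+u2 = 106
Step 2: u1 = d1 + r1*t and u2 = d2 + r2*t, so (d1 + r1*t) + (d2 + r2*t) = 106
Step 3: t = (106 - 4 - 5)/(67 + 46) = 97/113
Step 4: u1 = d1 + r1*t = 4 + 67 * 97/113 = 6951/113
Step 5: (Check: u2 = d2 + r2*t = 5027/113; u1+u2 = 6951/113 + 5027/113 = 106, on the frontier.)

6951/113


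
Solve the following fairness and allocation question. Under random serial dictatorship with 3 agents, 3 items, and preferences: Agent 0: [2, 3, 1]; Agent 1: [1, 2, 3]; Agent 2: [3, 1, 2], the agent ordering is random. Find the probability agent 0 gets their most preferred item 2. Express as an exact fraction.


Step 1: Agent 0 wants item 2
Step 2: There are 6 possible orderings of agents
Step 3: In 6 orderings, agent 0 gets item 2
Step 4: Probability = 6/6 = 1

1


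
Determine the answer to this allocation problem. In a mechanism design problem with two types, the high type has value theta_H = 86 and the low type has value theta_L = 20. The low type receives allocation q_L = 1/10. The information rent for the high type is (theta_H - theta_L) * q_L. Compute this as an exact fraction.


Step 1: theta_H - theta_L = 86 - 20 = 66
Step 2: Information rent = (theta_H - theta_L) * q_L
Step 3: = 66 * 1/10
Step 4: = 33/5

33/5


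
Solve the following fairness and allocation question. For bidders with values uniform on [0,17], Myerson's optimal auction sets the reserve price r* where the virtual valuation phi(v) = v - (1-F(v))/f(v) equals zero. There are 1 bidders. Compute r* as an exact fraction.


Step 1: For U[0,17], F(v) = v/17 and f(v) = 1/17
Step 2: phi(v) = v - (1 - v/17)/(1/17) = v - (17 - v) = 2v - 17
Step 3: Set phi(r*) = 0: 2r* - 17 = 0
Step 4: r* = 17/2 (the number of bidders n = 1 does not enter)

17/2


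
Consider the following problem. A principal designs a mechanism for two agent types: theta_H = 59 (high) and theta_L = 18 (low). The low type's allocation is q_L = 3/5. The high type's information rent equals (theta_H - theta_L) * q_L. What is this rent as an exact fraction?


Step 1: theta_H - theta_L = 59 - 18 = 41
Step 2: Information rent = (theta_H - theta_L) * q_L
Step 3: = 41 * 3/5
Step 4: = 123/5

123/5


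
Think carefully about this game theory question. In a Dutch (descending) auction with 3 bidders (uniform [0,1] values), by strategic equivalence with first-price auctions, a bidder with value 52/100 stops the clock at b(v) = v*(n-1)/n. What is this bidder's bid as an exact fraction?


Step 1: Dutch auctions are strategically equivalent to first-price auctions
Step 2: The equilibrium bid is b(v) = v*(n-1)/n
Step 3: b = 13/25 * 2/3
Step 4: b = 26/75

26/75


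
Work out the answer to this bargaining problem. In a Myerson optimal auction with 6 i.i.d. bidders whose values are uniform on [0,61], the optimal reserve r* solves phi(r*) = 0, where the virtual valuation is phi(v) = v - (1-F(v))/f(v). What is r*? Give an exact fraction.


Step 1: For U[0,61], F(v) = v/61 and f(v) = 1/61
Step 2: phi(v) = v - (1 - v/61)/(1/61) = v - (61 - v) = 2v - 61
Step 3: Set phi(r*) = 0: 2r* - 61 = 0
Step 4: r* = 61/2 (the number of bidders n = 6 does not enter)

61/2


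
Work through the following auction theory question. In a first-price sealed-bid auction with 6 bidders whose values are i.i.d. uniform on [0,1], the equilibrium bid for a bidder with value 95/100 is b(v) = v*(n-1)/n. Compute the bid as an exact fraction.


Step 1: The symmetric BNE bidding function is b(v) = v * (n-1) / n
Step 2: Substitute v = 19/20 and n = 6
Step 3: b = 19/20 * 5/6
Step 4: b = 19/24

19/24


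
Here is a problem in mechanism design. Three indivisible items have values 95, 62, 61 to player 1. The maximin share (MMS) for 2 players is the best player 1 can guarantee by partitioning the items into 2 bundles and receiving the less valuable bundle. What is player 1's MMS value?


Step 1: Item values = 95, 62, 61
Step 2: Enumerate all 2-bundle partitions and take the smaller bundle:
  Partition 1: {95} vs {62,61} -> bundles 95, 123; min = 95
  Partition 2: {62} vs {95,61} -> bundles 62, 156; min = 62
  Partition 3: {61} vs {95,62} -> bundles 61, 157; min = 61
Step 3: MMS = max(95, 62, 61) = 95

95


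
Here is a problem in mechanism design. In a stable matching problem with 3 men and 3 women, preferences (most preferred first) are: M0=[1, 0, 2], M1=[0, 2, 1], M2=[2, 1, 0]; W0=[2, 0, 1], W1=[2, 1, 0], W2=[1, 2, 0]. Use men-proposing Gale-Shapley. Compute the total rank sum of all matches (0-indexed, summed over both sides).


Step 1: Run Gale-Shapley (men propose, women hold best offer):
  M0 proposes to W1; she accepts
  M1 proposes to W0; she accepts
  M2 proposes to W2; she accepts
Step 2: Final matching: W0-M1, W1-M0, W2-M2
Step 3: 0-indexed ranks (man's rank of his match, then woman's): 0 + 2 + 0 + 2 + 0 + 1
Step 4: Total rank sum = 5

5


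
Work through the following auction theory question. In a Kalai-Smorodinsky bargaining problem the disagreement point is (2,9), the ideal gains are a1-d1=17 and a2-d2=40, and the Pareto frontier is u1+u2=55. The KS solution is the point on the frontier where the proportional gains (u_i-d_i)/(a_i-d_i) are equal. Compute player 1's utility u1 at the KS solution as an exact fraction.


Step 1: At the KS point, (u1-d1)/r1 = (u2-d2)/r2 = t and u1+u2 = 55
Step 2: u1 = d1 + r1*t and u2 = d2 + r2*t, so (d1 + r1*t) + (d2 + r2*t) = 55
Step 3: t = (55 - 2 - 9)/(17 + 40) = 44/57
Step 4: u1 = d1 + r1*t = 2 + 17 * 44/57 = 862/57
Step 5: (Check: u2 = d2 + r2*t = 2273/57; u1+u2 = 862/57 + 2273/57 = 55, on the frontier.)

862/57


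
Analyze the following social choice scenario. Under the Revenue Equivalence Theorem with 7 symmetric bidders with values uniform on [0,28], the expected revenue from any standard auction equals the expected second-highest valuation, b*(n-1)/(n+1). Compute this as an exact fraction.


Step 1: By Revenue Equivalence, expected revenue = b*(n-1)/(n+1)
Step 2: Substituting n = 7, b = 28
Step 3: Revenue = 28*(7-1)/(7+1) = 28*6/8
Step 4: Revenue = 168/8 = 21

21


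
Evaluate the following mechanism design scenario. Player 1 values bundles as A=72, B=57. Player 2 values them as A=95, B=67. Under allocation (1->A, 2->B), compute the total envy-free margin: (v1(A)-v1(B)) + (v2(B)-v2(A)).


Step 1: Player 1's margin = v1(A) - v1(B) = 72 - 57 = 15
Step 2: Player 2's margin = v2(B) - v2(A) = 67 - 95 = -28
Step 3: Total margin = 15 + -28 = -13

-13


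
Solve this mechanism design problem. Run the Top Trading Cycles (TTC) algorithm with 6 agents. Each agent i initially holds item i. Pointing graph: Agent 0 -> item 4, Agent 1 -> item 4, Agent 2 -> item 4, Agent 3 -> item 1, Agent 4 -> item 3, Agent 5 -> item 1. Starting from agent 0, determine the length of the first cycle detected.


Step 1: Trace the pointer graph from agent 0: 0 -> 4 -> 3 -> 1 -> 4
Step 2: A cycle is detected when we revisit agent 4
Step 3: The cycle is: 4 -> 3 -> 1 -> 4
Step 4: Cycle length = 3

3


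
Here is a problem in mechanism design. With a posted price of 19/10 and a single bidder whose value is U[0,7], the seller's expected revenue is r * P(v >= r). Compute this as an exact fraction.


Step 1: Posted price r = 19/10, value support [0,7]
Step 2: P(v >= r) = (7 - 19/10)/7 = 51/70
Step 3: Expected revenue = r * P(v >= r) = 19/10 * 51/70
Step 4: Revenue = 969/700

969/700


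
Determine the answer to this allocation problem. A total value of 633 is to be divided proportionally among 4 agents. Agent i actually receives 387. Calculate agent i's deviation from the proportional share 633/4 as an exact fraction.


Step 1: Proportional share = 633/4
Step 2: Agent's actual allocation = 387
Step 3: Excess = 387 - 633/4 = 915/4

915/4


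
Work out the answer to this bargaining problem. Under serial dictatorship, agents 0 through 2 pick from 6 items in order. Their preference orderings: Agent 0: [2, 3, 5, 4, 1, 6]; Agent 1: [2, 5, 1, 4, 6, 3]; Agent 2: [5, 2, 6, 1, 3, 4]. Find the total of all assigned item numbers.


Step 1: Agent 0 picks item 2
Step 2: Agent 1 picks item 5
Step 3: Agent 2 picks item 6
Step 4: Sum = 2 + 5 + 6 = 13

13


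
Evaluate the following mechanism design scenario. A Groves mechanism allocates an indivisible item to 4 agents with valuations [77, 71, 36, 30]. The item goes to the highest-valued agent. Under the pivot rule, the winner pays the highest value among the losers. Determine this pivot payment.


Step 1: The efficient winner is agent 0 with value 77
Step 2: Other agents' values: [71, 36, 30]
Step 3: Pivot payment = max(others) = 71
Step 4: The winner pays 71

71


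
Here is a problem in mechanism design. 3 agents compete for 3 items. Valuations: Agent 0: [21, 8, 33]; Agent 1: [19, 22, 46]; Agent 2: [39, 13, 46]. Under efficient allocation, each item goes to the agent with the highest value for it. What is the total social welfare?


Step 1: For each item, find the maximum value among all agents.
Step 2: Item 0 -> Agent 2 (value 39)
Step 3: Item 1 -> Agent 1 (value 22)
Step 4: Item 2 -> Agent 1 (value 46)
Step 5: Total welfare = 39 + 22 + 46 = 107

107


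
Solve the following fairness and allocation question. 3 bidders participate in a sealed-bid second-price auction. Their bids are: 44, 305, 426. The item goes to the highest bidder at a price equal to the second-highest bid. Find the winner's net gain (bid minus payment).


Step 1: Sort bids in descending order: 426, 305, 44
Step 2: The winning bid is the highest: 426
Step 3: The payment equals the second-highest bid: 305
Step 4: Surplus = winner's bid - payment = 426 - 305 = 121

121


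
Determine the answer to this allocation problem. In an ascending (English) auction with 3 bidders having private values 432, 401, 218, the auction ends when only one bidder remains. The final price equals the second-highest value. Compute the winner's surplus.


Step 1: Identify the highest value: 432
Step 2: Identify the second-highest value: 401
Step 3: The final price = second-highest value = 401
Step 4: Surplus = 432 - 401 = 31

31


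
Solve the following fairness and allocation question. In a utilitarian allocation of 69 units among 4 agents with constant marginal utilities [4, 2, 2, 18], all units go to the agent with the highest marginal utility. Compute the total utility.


Step 1: The marginal utilities are [4, 2, 2, 18]
Step 2: The highest marginal utility is 18
Step 3: All 69 units go to that agent
Step 4: Total utility = 18 * 69 = 1242

1242


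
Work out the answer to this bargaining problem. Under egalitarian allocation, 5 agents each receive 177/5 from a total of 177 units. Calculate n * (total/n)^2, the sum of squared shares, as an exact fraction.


Step 1: Each agent's share = 177/5
Step 2: Square of each share = (177/5)^2 = 31329/25
Step 3: Sum of squares = 5 * 31329/25 = 31329/5

31329/5


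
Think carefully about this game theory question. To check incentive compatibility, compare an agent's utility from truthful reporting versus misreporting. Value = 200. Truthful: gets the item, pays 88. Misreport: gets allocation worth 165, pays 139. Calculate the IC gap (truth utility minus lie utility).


Step 1: U(truth) = value - payment = 200 - 88 = 112
Step 2: U(lie) = allocation - payment = 165 - 139 = 26
Step 3: IC gap = 112 - 26 = 86

86


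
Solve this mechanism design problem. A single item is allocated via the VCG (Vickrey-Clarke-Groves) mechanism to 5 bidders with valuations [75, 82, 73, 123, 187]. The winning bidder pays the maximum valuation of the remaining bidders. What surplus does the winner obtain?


Step 1: The winner is the agent with the highest value: agent 4 with value 187
Step 2: Values of other agents: [75, 82, 73, 123]
Step 3: VCG payment = max of others' values = 123
Step 4: Surplus = 187 - 123 = 64

64


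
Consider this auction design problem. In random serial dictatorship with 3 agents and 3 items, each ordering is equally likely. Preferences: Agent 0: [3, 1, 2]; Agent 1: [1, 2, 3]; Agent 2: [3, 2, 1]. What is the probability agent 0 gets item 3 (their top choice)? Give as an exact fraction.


Step 1: Agent 0 wants item 3
Step 2: There are 6 possible orderings of agents
Step 3: In 3 orderings, agent 0 gets item 3
Step 4: Probability = 3/6 = 1/2

1/2


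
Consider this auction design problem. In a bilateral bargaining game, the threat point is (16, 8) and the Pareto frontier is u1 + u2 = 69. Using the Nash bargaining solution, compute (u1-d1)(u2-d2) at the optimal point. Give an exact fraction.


Step 1: The Nash solution splits surplus symmetrically above the disagreement point
Step 2: u1 = (total + d1 - d2)/2 = (69 + 16 - 8)/2 = 77/2
Step 3: u2 = (total - d1 + d2)/2 = (69 - 16 + 8)/2 = 61/2
Step 4: Nash product = (77/2 - 16) * (61/2 - 8)
Step 5: = 45/2 * 45/2 = 2025/4

2025/4
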